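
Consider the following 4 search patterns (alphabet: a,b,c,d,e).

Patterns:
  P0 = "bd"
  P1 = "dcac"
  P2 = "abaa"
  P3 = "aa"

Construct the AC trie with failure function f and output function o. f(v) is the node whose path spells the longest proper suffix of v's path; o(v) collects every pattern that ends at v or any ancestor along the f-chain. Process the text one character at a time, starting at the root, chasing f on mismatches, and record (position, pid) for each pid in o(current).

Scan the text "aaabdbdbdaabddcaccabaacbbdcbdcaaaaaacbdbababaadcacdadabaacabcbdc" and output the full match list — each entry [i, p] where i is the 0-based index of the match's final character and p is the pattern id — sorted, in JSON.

Build:
Trie (insert patterns):
  0='ε' goto a→7 b→1 d→3
  1='b' goto d→2
  2='bd' goto ·  ←P0
  3='d' goto c→4
  4='dc' goto a→5
  5='dca' goto c→6
  6='dcac' goto ·  ←P1
  7='a' goto a→11 b→8
  8='ab' goto a→9
  9='aba' goto a→10
  10='abaa' goto ·  ←P2
  11='aa' goto ·  ←P3

Failure links (BFS by depth):
  n1('b'): parent n0 fail=0; on 'b' 0 → fail=0;  out ∅∪∅=∅
  n3('d'): parent n0 fail=0; on 'd' 0 → fail=0;  out ∅∪∅=∅
  n7('a'): parent n0 fail=0; on 'a' 0 → fail=0;  out ∅∪∅=∅
  n2('bd'): parent n1 fail=0; on 'd' 0 → fail=3;  out {0}∪∅={0}
  n4('dc'): parent n3 fail=0; on 'c' 0 → fail=0;  out ∅∪∅=∅
  n8('ab'): parent n7 fail=0; on 'b' 0 → fail=1;  out ∅∪∅=∅
  n11('aa'): parent n7 fail=0; on 'a' 0 → fail=7;  out {3}∪∅={3}
  n5('dca'): parent n4 fail=0; on 'a' 0 → fail=7;  out ∅∪∅=∅
  n9('aba'): parent n8 fail=1; on 'a' 1→0 → fail=7;  out ∅∪∅=∅
  n6('dcac'): parent n5 fail=7; on 'c' 7→0 → fail=0;  out {1}∪∅={1}
  n10('abaa'): parent n9 fail=7; on 'a' 7 → fail=11;  out {2}∪{3}={2,3}

Scan:
[0] read 'a'  n0⇒n7
[1] read 'a'  n7⇒n11  → match P3@[0:1]
[2] read 'a'  n11⇒n11 (fail-walked)  → match P3@[1:2]
[3] read 'b'  n11⇒n8 (fail-walked)
[4] read 'd'  n8⇒n2 (fail-walked)  → match P0@[3:4]
[5] read 'b'  n2⇒n1 (fail-walked)
[6] read 'd'  n1⇒n2  → match P0@[5:6]
[7] read 'b'  n2⇒n1 (fail-walked)
[8] read 'd'  n1⇒n2  → match P0@[7:8]
[9] read 'a'  n2⇒n7 (fail-walked)
[10] read 'a'  n7⇒n11  → match P3@[9:10]
[11] read 'b'  n11⇒n8 (fail-walked)
[12] read 'd'  n8⇒n2 (fail-walked)  → match P0@[11:12]
[13] read 'd'  n2⇒n3 (fail-walked)
[14] read 'c'  n3⇒n4
[15] read 'a'  n4⇒n5
[16] read 'c'  n5⇒n6  → match P1@[13:16]
[17] read 'c'  n6⇒n0 (fail-walked)
[18] read 'a'  n0⇒n7
[19] read 'b'  n7⇒n8
[20] read 'a'  n8⇒n9
[21] read 'a'  n9⇒n10  → match P2@[18:21],P3@[20:21]
[22] read 'c'  n10⇒n0 (fail-walked)
[23] read 'b'  n0⇒n1
[24] read 'b'  n1⇒n1 (fail-walked)
[25] read 'd'  n1⇒n2  → match P0@[24:25]
[26] read 'c'  n2⇒n4 (fail-walked)
[27] read 'b'  n4⇒n1 (fail-walked)
[28] read 'd'  n1⇒n2  → match P0@[27:28]
[29] read 'c'  n2⇒n4 (fail-walked)
[30] read 'a'  n4⇒n5
[31] read 'a'  n5⇒n11 (fail-walked)  → match P3@[30:31]
[32] read 'a'  n11⇒n11 (fail-walked)  → match P3@[31:32]
[33] read 'a'  n11⇒n11 (fail-walked)  → match P3@[32:33]
[34] read 'a'  n11⇒n11 (fail-walked)  → match P3@[33:34]
[35] read 'a'  n11⇒n11 (fail-walked)  → match P3@[34:35]
[36] read 'c'  n11⇒n0 (fail-walked)
[37] read 'b'  n0⇒n1
[38] read 'd'  n1⇒n2  → match P0@[37:38]
[39] read 'b'  n2⇒n1 (fail-walked)
[40] read 'a'  n1⇒n7 (fail-walked)
[41] read 'b'  n7⇒n8
[42] read 'a'  n8⇒n9
[43] read 'b'  n9⇒n8 (fail-walked)
[44] read 'a'  n8⇒n9
[45] read 'a'  n9⇒n10  → match P2@[42:45],P3@[44:45]
[46] read 'd'  n10⇒n3 (fail-walked)
[47] read 'c'  n3⇒n4
[48] read 'a'  n4⇒n5
[49] read 'c'  n5⇒n6  → match P1@[46:49]
[50] read 'd'  n6⇒n3 (fail-walked)
[51] read 'a'  n3⇒n7 (fail-walked)
[52] read 'd'  n7⇒n3 (fail-walked)
[53] read 'a'  n3⇒n7 (fail-walked)
[54] read 'b'  n7⇒n8
[55] read 'a'  n8⇒n9
[56] read 'a'  n9⇒n10  → match P2@[53:56],P3@[55:56]
[57] read 'c'  n10⇒n0 (fail-walked)
[58] read 'a'  n0⇒n7
[59] read 'b'  n7⇒n8
[60] read 'c'  n8⇒n0 (fail-walked)
[61] read 'b'  n0⇒n1
[62] read 'd'  n1⇒n2  → match P0@[61:62]
[63] read 'c'  n2⇒n4 (fail-walked)

All matches (sorted): [[1,3],[2,3],[4,0],[6,0],[8,0],[10,3],[12,0],[16,1],[21,2],[21,3],[25,0],[28,0],[31,3],[32,3],[33,3],[34,3],[35,3],[38,0],[45,2],[45,3],[49,1],[56,2],[56,3],[62,0]]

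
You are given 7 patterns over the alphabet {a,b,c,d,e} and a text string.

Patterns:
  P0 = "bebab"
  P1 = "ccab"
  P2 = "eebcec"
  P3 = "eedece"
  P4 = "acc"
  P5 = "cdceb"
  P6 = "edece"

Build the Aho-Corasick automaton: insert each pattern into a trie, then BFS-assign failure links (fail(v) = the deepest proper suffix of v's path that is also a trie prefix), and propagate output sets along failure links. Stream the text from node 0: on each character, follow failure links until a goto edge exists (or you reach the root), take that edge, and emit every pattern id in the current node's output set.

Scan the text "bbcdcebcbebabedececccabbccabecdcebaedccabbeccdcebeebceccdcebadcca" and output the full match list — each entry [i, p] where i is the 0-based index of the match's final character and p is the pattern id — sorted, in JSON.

Construct AC machine:
Trie (insert patterns):
  0='ε' goto a→20 b→1 c→6 e→10
  1='b' goto e→2
  2='be' goto b→3
  3='beb' goto a→4
  4='beba' goto b→5
  5='bebab' goto ·  ←P0
  6='c' goto c→7 d→23
  7='cc' goto a→8
  8='cca' goto b→9
  9='ccab' goto ·  ←P1
  10='e' goto d→27 e→11
  11='ee' goto b→12 d→16
  12='eeb' goto c→13
  13='eebc' goto e→14
  14='eebce' goto c→15
  15='eebcec' goto ·  ←P2
  16='eed' goto e→17
  17='eede' goto c→18
  18='eedec' goto e→19
  19='eedece' goto ·  ←P3
  20='a' goto c→21
  21='ac' goto c→22
  22='acc' goto ·  ←P4
  23='cd' goto c→24
  24='cdc' goto e→25
  25='cdce' goto b→26
  26='cdceb' goto ·  ←P5
  27='ed' goto e→28
  28='ede' goto c→29
  29='edec' goto e→30
  30='edece' goto ·  ←P6

BFS fail/out derivation:
  n1('b'): parent n0 fail=0; on 'b' 0 → fail=0;  out ∅∪∅=∅
  n6('c'): parent n0 fail=0; on 'c' 0 → fail=0;  out ∅∪∅=∅
  n10('e'): parent n0 fail=0; on 'e' 0 → fail=0;  out ∅∪∅=∅
  n20('a'): parent n0 fail=0; on 'a' 0 → fail=0;  out ∅∪∅=∅
  n2('be'): parent n1 fail=0; on 'e' 0 → fail=10;  out ∅∪∅=∅
  n7('cc'): parent n6 fail=0; on 'c' 0 → fail=6;  out ∅∪∅=∅
  n11('ee'): parent n10 fail=0; on 'e' 0 → fail=10;  out ∅∪∅=∅
  n21('ac'): parent n20 fail=0; on 'c' 0 → fail=6;  out ∅∪∅=∅
  n23('cd'): parent n6 fail=0; on 'd' 0 → fail=0;  out ∅∪∅=∅
  n27('ed'): parent n10 fail=0; on 'd' 0 → fail=0;  out ∅∪∅=∅
  n3('beb'): parent n2 fail=10; on 'b' 10→0 → fail=1;  out ∅∪∅=∅
  n8('cca'): parent n7 fail=6; on 'a' 6→0 → fail=20;  out ∅∪∅=∅
  n12('eeb'): parent n11 fail=10; on 'b' 10→0 → fail=1;  out ∅∪∅=∅
  n16('eed'): parent n11 fail=10; on 'd' 10 → fail=27;  out ∅∪∅=∅
  n22('acc'): parent n21 fail=6; on 'c' 6 → fail=7;  out {4}∪∅={4}
  n24('cdc'): parent n23 fail=0; on 'c' 0 → fail=6;  out ∅∪∅=∅
  n28('ede'): parent n27 fail=0; on 'e' 0 → fail=10;  out ∅∪∅=∅
  n4('beba'): parent n3 fail=1; on 'a' 1→0 → fail=20;  out ∅∪∅=∅
  n9('ccab'): parent n8 fail=20; on 'b' 20→0 → fail=1;  out {1}∪∅={1}
  n13('eebc'): parent n12 fail=1; on 'c' 1→0 → fail=6;  out ∅∪∅=∅
  n17('eede'): parent n16 fail=27; on 'e' 27 → fail=28;  out ∅∪∅=∅
  n25('cdce'): parent n24 fail=6; on 'e' 6→0 → fail=10;  out ∅∪∅=∅
  n29('edec'): parent n28 fail=10; on 'c' 10→0 → fail=6;  out ∅∪∅=∅
  n5('bebab'): parent n4 fail=20; on 'b' 20→0 → fail=1;  out {0}∪∅={0}
  n14('eebce'): parent n13 fail=6; on 'e' 6→0 → fail=10;  out ∅∪∅=∅
  n18('eedec'): parent n17 fail=28; on 'c' 28 → fail=29;  out ∅∪∅=∅
  n26('cdceb'): parent n25 fail=10; on 'b' 10→0 → fail=1;  out {5}∪∅={5}
  n30('edece'): parent n29 fail=6; on 'e' 6→0 → fail=10;  out {6}∪∅={6}
  n15('eebcec'): parent n14 fail=10; on 'c' 10→0 → fail=6;  out {2}∪∅={2}
  n19('eedece'): parent n18 fail=29; on 'e' 29 → fail=30;  out {3}∪{6}={3,6}

Run:
i=0 'b': node 0→1
i=1 'b': node 1→1 ·f
i=2 'c': node 1→6 ·f
i=3 'd': node 6→23
i=4 'c': node 23→24
i=5 'e': node 24→25
i=6 'b': node 25→26  emit P5@[2:6]
i=7 'c': node 26→6 ·f
i=8 'b': node 6→1 ·f
i=9 'e': node 1→2
i=10 'b': node 2→3
i=11 'a': node 3→4
i=12 'b': node 4→5  emit P0@[8:12]
i=13 'e': node 5→2 ·f
i=14 'd': node 2→27 ·f
i=15 'e': node 27→28
i=16 'c': node 28→29
i=17 'e': node 29→30  emit P6@[13:17]
i=18 'c': node 30→6 ·f
i=19 'c': node 6→7
i=20 'c': node 7→7 ·f
i=21 'a': node 7→8
i=22 'b': node 8→9  emit P1@[19:22]
i=23 'b': node 9→1 ·f
i=24 'c': node 1→6 ·f
i=25 'c': node 6→7
i=26 'a': node 7→8
i=27 'b': node 8→9  emit P1@[24:27]
i=28 'e': node 9→2 ·f
i=29 'c': node 2→6 ·f
i=30 'd': node 6→23
i=31 'c': node 23→24
i=32 'e': node 24→25
i=33 'b': node 25→26  emit P5@[29:33]
i=34 'a': node 26→20 ·f
i=35 'e': node 20→10 ·f
i=36 'd': node 10→27
i=37 'c': node 27→6 ·f
i=38 'c': node 6→7
i=39 'a': node 7→8
i=40 'b': node 8→9  emit P1@[37:40]
i=41 'b': node 9→1 ·f
i=42 'e': node 1→2
i=43 'c': node 2→6 ·f
i=44 'c': node 6→7
i=45 'd': node 7→23 ·f
i=46 'c': node 23→24
i=47 'e': node 24→25
i=48 'b': node 25→26  emit P5@[44:48]
i=49 'e': node 26→2 ·f
i=50 'e': node 2→11 ·f
i=51 'b': node 11→12
i=52 'c': node 12→13
i=53 'e': node 13→14
i=54 'c': node 14→15  emit P2@[49:54]
i=55 'c': node 15→7 ·f
i=56 'd': node 7→23 ·f
i=57 'c': node 23→24
i=58 'e': node 24→25
i=59 'b': node 25→26  emit P5@[55:59]
i=60 'a': node 26→20 ·f
i=61 'd': node 20→0 ·f
i=62 'c': node 0→6
i=63 'c': node 6→7
i=64 'a': node 7→8

Result: [[6,5],[12,0],[17,6],[22,1],[27,1],[33,5],[40,1],[48,5],[54,2],[59,5]]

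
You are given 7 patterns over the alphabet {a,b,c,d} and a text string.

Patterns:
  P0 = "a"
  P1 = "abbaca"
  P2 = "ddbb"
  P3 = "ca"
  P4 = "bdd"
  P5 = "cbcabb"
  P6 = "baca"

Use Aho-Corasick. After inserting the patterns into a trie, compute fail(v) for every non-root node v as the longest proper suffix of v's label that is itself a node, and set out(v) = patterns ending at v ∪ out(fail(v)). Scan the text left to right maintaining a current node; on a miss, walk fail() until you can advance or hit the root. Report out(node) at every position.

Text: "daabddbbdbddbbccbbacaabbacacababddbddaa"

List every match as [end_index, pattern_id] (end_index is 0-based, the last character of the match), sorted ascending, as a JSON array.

Construct AC machine:
Trie (insert patterns):
  0='ε' goto a→1 b→13 c→11 d→7
  1='a' goto b→2  ←P0
  2='ab' goto b→3
  3='abb' goto a→4
  4='abba' goto c→5
  5='abbac' goto a→6
  6='abbaca' goto ·  ←P1
  7='d' goto d→8
  8='dd' goto b→9
  9='ddb' goto b→10
  10='ddbb' goto ·  ←P2
  11='c' goto a→12 b→16
  12='ca' goto ·  ←P3
  13='b' goto a→21 d→14
  14='bd' goto d→15
  15='bdd' goto ·  ←P4
  16='cb' goto c→17
  17='cbc' goto a→18
  18='cbca' goto b→19
  19='cbcab' goto b→20
  20='cbcabb' goto ·  ←P5
  21='ba' goto c→22
  22='bac' goto a→23
  23='baca' goto ·  ←P6

BFS fail/out derivation:
  n1('a'): parent n0 fail=0; on 'a' 0 → fail=0;  out {0}∪∅={0}
  n7('d'): parent n0 fail=0; on 'd' 0 → fail=0;  out ∅∪∅=∅
  n11('c'): parent n0 fail=0; on 'c' 0 → fail=0;  out ∅∪∅=∅
  n13('b'): parent n0 fail=0; on 'b' 0 → fail=0;  out ∅∪∅=∅
  n2('ab'): parent n1 fail=0; on 'b' 0 → fail=13;  out ∅∪∅=∅
  n8('dd'): parent n7 fail=0; on 'd' 0 → fail=7;  out ∅∪∅=∅
  n12('ca'): parent n11 fail=0; on 'a' 0 → fail=1;  out {3}∪{0}={0,3}
  n14('bd'): parent n13 fail=0; on 'd' 0 → fail=7;  out ∅∪∅=∅
  n16('cb'): parent n11 fail=0; on 'b' 0 → fail=13;  out ∅∪∅=∅
  n21('ba'): parent n13 fail=0; on 'a' 0 → fail=1;  out ∅∪{0}={0}
  n3('abb'): parent n2 fail=13; on 'b' 13→0 → fail=13;  out ∅∪∅=∅
  n9('ddb'): parent n8 fail=7; on 'b' 7→0 → fail=13;  out ∅∪∅=∅
  n15('bdd'): parent n14 fail=7; on 'd' 7 → fail=8;  out {4}∪∅={4}
  n17('cbc'): parent n16 fail=13; on 'c' 13→0 → fail=11;  out ∅∪∅=∅
  n22('bac'): parent n21 fail=1; on 'c' 1→0 → fail=11;  out ∅∪∅=∅
  n4('abba'): parent n3 fail=13; on 'a' 13 → fail=21;  out ∅∪{0}={0}
  n10('ddbb'): parent n9 fail=13; on 'b' 13→0 → fail=13;  out {2}∪∅={2}
  n18('cbca'): parent n17 fail=11; on 'a' 11 → fail=12;  out ∅∪{0,3}={0,3}
  n23('baca'): parent n22 fail=11; on 'a' 11 → fail=12;  out {6}∪{0,3}={0,3,6}
  n5('abbac'): parent n4 fail=21; on 'c' 21 → fail=22;  out ∅∪∅=∅
  n19('cbcab'): parent n18 fail=12; on 'b' 12→1 → fail=2;  out ∅∪∅=∅
  n6('abbaca'): parent n5 fail=22; on 'a' 22 → fail=23;  out {1}∪{0,3,6}={0,1,3,6}
  n20('cbcabb'): parent n19 fail=2; on 'b' 2 → fail=3;  out {5}∪∅={5}

Scan:
[0] read 'd'  n0⇒n7
[1] read 'a'  n7⇒n1 (via fail)  emit P0@[1:1]
[2] read 'a'  n1⇒n1 (via fail)  emit P0@[2:2]
[3] read 'b'  n1⇒n2
[4] read 'd'  n2⇒n14 (via fail)
[5] read 'd'  n14⇒n15  emit P4@[3:5]
[6] read 'b'  n15⇒n9 (via fail)
[7] read 'b'  n9⇒n10  emit P2@[4:7]
[8] read 'd'  n10⇒n14 (via fail)
[9] read 'b'  n14⇒n13 (via fail)
[10] read 'd'  n13⇒n14
[11] read 'd'  n14⇒n15  emit P4@[9:11]
[12] read 'b'  n15⇒n9 (via fail)
[13] read 'b'  n9⇒n10  emit P2@[10:13]
[14] read 'c'  n10⇒n11 (via fail)
[15] read 'c'  n11⇒n11 (via fail)
[16] read 'b'  n11⇒n16
[17] read 'b'  n16⇒n13 (via fail)
[18] read 'a'  n13⇒n21  emit P0@[18:18]
[19] read 'c'  n21⇒n22
[20] read 'a'  n22⇒n23  emit P0@[20:20],P3@[19:20],P6@[17:20]
[21] read 'a'  n23⇒n1 (via fail)  emit P0@[21:21]
[22] read 'b'  n1⇒n2
[23] read 'b'  n2⇒n3
[24] read 'a'  n3⇒n4  emit P0@[24:24]
[25] read 'c'  n4⇒n5
[26] read 'a'  n5⇒n6  emit P0@[26:26],P1@[21:26],P3@[25:26],P6@[23:26]
[27] read 'c'  n6⇒n11 (via fail)
[28] read 'a'  n11⇒n12  emit P0@[28:28],P3@[27:28]
[29] read 'b'  n12⇒n2 (via fail)
[30] read 'a'  n2⇒n21 (via fail)  emit P0@[30:30]
[31] read 'b'  n21⇒n2 (via fail)
[32] read 'd'  n2⇒n14 (via fail)
[33] read 'd'  n14⇒n15  emit P4@[31:33]
[34] read 'b'  n15⇒n9 (via fail)
[35] read 'd'  n9⇒n14 (via fail)
[36] read 'd'  n14⇒n15  emit P4@[34:36]
[37] read 'a'  n15⇒n1 (via fail)  emit P0@[37:37]
[38] read 'a'  n1⇒n1 (via fail)  emit P0@[38:38]

Result: [[1,0],[2,0],[5,4],[7,2],[11,4],[13,2],[18,0],[20,0],[20,3],[20,6],[21,0],[24,0],[26,0],[26,1],[26,3],[26,6],[28,0],[28,3],[30,0],[33,4],[36,4],[37,0],[38,0]]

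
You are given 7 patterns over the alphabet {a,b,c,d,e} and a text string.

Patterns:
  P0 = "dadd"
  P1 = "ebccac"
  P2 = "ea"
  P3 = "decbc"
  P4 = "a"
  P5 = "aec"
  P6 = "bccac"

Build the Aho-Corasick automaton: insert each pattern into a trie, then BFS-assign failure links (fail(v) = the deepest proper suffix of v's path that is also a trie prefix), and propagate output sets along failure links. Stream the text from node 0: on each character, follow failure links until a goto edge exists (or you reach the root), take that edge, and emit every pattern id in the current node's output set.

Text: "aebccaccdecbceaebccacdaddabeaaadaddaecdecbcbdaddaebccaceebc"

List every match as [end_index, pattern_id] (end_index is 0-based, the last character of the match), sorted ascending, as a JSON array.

Construct AC machine:
Trie (insert patterns):
  0='ε' goto a→16 b→19 d→1 e→5
  1='d' goto a→2 e→12
  2='da' goto d→3
  3='dad' goto d→4
  4='dadd' goto ·  [P0 ends]
  5='e' goto a→11 b→6
  6='eb' goto c→7
  7='ebc' goto c→8
  8='ebcc' goto a→9
  9='ebcca' goto c→10
  10='ebccac' goto ·  [P1 ends]
  11='ea' goto ·  [P2 ends]
  12='de' goto c→13
  13='dec' goto b→14
  14='decb' goto c→15
  15='decbc' goto ·  [P3 ends]
  16='a' goto e→17  [P4 ends]
  17='ae' goto c→18
  18='aec' goto ·  [P5 ends]
  19='b' goto c→20
  20='bc' goto c→21
  21='bcc' goto a→22
  22='bcca' goto c→23
  23='bccac' goto ·  [P6 ends]

BFS fail/out derivation:
  n1('d'): parent n0 fail=0; on 'd' 0 → fail=0;  out ∅∪∅=∅
  n5('e'): parent n0 fail=0; on 'e' 0 → fail=0;  out ∅∪∅=∅
  n16('a'): parent n0 fail=0; on 'a' 0 → fail=0;  out {4}∪∅={4}
  n19('b'): parent n0 fail=0; on 'b' 0 → fail=0;  out ∅∪∅=∅
  n2('da'): parent n1 fail=0; on 'a' 0 → fail=16;  out ∅∪{4}={4}
  n6('eb'): parent n5 fail=0; on 'b' 0 → fail=19;  out ∅∪∅=∅
  n11('ea'): parent n5 fail=0; on 'a' 0 → fail=16;  out {2}∪{4}={2,4}
  n12('de'): parent n1 fail=0; on 'e' 0 → fail=5;  out ∅∪∅=∅
  n17('ae'): parent n16 fail=0; on 'e' 0 → fail=5;  out ∅∪∅=∅
  n20('bc'): parent n19 fail=0; on 'c' 0 → fail=0;  out ∅∪∅=∅
  n3('dad'): parent n2 fail=16; on 'd' 16→0 → fail=1;  out ∅∪∅=∅
  n7('ebc'): parent n6 fail=19; on 'c' 19 → fail=20;  out ∅∪∅=∅
  n13('dec'): parent n12 fail=5; on 'c' 5→0 → fail=0;  out ∅∪∅=∅
  n18('aec'): parent n17 fail=5; on 'c' 5→0 → fail=0;  out {5}∪∅={5}
  n21('bcc'): parent n20 fail=0; on 'c' 0 → fail=0;  out ∅∪∅=∅
  n4('dadd'): parent n3 fail=1; on 'd' 1→0 → fail=1;  out {0}∪∅={0}
  n8('ebcc'): parent n7 fail=20; on 'c' 20 → fail=21;  out ∅∪∅=∅
  n14('decb'): parent n13 fail=0; on 'b' 0 → fail=19;  out ∅∪∅=∅
  n22('bcca'): parent n21 fail=0; on 'a' 0 → fail=16;  out ∅∪{4}={4}
  n9('ebcca'): parent n8 fail=21; on 'a' 21 → fail=22;  out ∅∪{4}={4}
  n15('decbc'): parent n14 fail=19; on 'c' 19 → fail=20;  out {3}∪∅={3}
  n23('bccac'): parent n22 fail=16; on 'c' 16→0 → fail=0;  out {6}∪∅={6}
  n10('ebccac'): parent n9 fail=22; on 'c' 22 → fail=23;  out {1}∪{6}={1,6}

Scan:
[0] read 'a'  n0⇒n16  → match P4@[0:0]
[1] read 'e'  n16⇒n17
[2] read 'b'  n17⇒n6 (fail-walked)
[3] read 'c'  n6⇒n7
[4] read 'c'  n7⇒n8
[5] read 'a'  n8⇒n9  → match P4@[5:5]
[6] read 'c'  n9⇒n10  → match P1@[1:6],P6@[2:6]
[7] read 'c'  n10⇒n0 (fail-walked)
[8] read 'd'  n0⇒n1
[9] read 'e'  n1⇒n12
[10] read 'c'  n12⇒n13
[11] read 'b'  n13⇒n14
[12] read 'c'  n14⇒n15  → match P3@[8:12]
[13] read 'e'  n15⇒n5 (fail-walked)
[14] read 'a'  n5⇒n11  → match P2@[13:14],P4@[14:14]
[15] read 'e'  n11⇒n17 (fail-walked)
[16] read 'b'  n17⇒n6 (fail-walked)
[17] read 'c'  n6⇒n7
[18] read 'c'  n7⇒n8
[19] read 'a'  n8⇒n9  → match P4@[19:19]
[20] read 'c'  n9⇒n10  → match P1@[15:20],P6@[16:20]
[21] read 'd'  n10⇒n1 (fail-walked)
[22] read 'a'  n1⇒n2  → match P4@[22:22]
[23] read 'd'  n2⇒n3
[24] read 'd'  n3⇒n4  → match P0@[21:24]
[25] read 'a'  n4⇒n2 (fail-walked)  → match P4@[25:25]
[26] read 'b'  n2⇒n19 (fail-walked)
[27] read 'e'  n19⇒n5 (fail-walked)
[28] read 'a'  n5⇒n11  → match P2@[27:28],P4@[28:28]
[29] read 'a'  n11⇒n16 (fail-walked)  → match P4@[29:29]
[30] read 'a'  n16⇒n16 (fail-walked)  → match P4@[30:30]
[31] read 'd'  n16⇒n1 (fail-walked)
[32] read 'a'  n1⇒n2  → match P4@[32:32]
[33] read 'd'  n2⇒n3
[34] read 'd'  n3⇒n4  → match P0@[31:34]
[35] read 'a'  n4⇒n2 (fail-walked)  → match P4@[35:35]
[36] read 'e'  n2⇒n17 (fail-walked)
[37] read 'c'  n17⇒n18  → match P5@[35:37]
[38] read 'd'  n18⇒n1 (fail-walked)
[39] read 'e'  n1⇒n12
[40] read 'c'  n12⇒n13
[41] read 'b'  n13⇒n14
[42] read 'c'  n14⇒n15  → match P3@[38:42]
[43] read 'b'  n15⇒n19 (fail-walked)
[44] read 'd'  n19⇒n1 (fail-walked)
[45] read 'a'  n1⇒n2  → match P4@[45:45]
[46] read 'd'  n2⇒n3
[47] read 'd'  n3⇒n4  → match P0@[44:47]
[48] read 'a'  n4⇒n2 (fail-walked)  → match P4@[48:48]
[49] read 'e'  n2⇒n17 (fail-walked)
[50] read 'b'  n17⇒n6 (fail-walked)
[51] read 'c'  n6⇒n7
[52] read 'c'  n7⇒n8
[53] read 'a'  n8⇒n9  → match P4@[53:53]
[54] read 'c'  n9⇒n10  → match P1@[49:54],P6@[50:54]
[55] read 'e'  n10⇒n5 (fail-walked)
[56] read 'e'  n5⇒n5 (fail-walked)
[57] read 'b'  n5⇒n6
[58] read 'c'  n6⇒n7

Result: [[0,4],[5,4],[6,1],[6,6],[12,3],[14,2],[14,4],[19,4],[20,1],[20,6],[22,4],[24,0],[25,4],[28,2],[28,4],[29,4],[30,4],[32,4],[34,0],[35,4],[37,5],[42,3],[45,4],[47,0],[48,4],[53,4],[54,1],[54,6]]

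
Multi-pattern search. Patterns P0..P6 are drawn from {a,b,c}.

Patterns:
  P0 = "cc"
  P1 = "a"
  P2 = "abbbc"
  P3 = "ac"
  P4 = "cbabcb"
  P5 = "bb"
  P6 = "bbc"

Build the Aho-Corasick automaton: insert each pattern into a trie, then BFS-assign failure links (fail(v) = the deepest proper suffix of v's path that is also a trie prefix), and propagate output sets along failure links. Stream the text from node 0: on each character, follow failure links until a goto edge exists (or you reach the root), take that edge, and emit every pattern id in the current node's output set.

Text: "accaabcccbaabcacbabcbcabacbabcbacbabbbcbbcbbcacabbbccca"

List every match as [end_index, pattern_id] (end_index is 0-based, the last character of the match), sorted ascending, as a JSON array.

Build automaton:
Trie nodes:
  n0 'ε': a→3 b→14 c→1
  n1 'c': b→9 c→2
  n2 'cc': ·  ←P0
  n3 'a': b→4 c→8  ←P1
  n4 'ab': b→5
  n5 'abb': b→6
  n6 'abbb': c→7
  n7 'abbbc': ·  ←P2
  n8 'ac': ·  ←P3
  n9 'cb': a→10
  n10 'cba': b→11
  n11 'cbab': c→12
  n12 'cbabc': b→13
  n13 'cbabcb': ·  ←P4
  n14 'b': b→15
  n15 'bb': c→16  ←P5
  n16 'bbc': ·  ←P6

Failure links (BFS by depth):
  n1('c'): parent n0 fail=0; on 'c' 0 → fail=0;  out ∅∪∅=∅
  n3('a'): parent n0 fail=0; on 'a' 0 → fail=0;  out {1}∪∅={1}
  n14('b'): parent n0 fail=0; on 'b' 0 → fail=0;  out ∅∪∅=∅
  n2('cc'): parent n1 fail=0; on 'c' 0 → fail=1;  out {0}∪∅={0}
  n4('ab'): parent n3 fail=0; on 'b' 0 → fail=14;  out ∅∪∅=∅
  n8('ac'): parent n3 fail=0; on 'c' 0 → fail=1;  out {3}∪∅={3}
  n9('cb'): parent n1 fail=0; on 'b' 0 → fail=14;  out ∅∪∅=∅
  n15('bb'): parent n14 fail=0; on 'b' 0 → fail=14;  out {5}∪∅={5}
  n5('abb'): parent n4 fail=14; on 'b' 14 → fail=15;  out ∅∪{5}={5}
  n10('cba'): parent n9 fail=14; on 'a' 14→0 → fail=3;  out ∅∪{1}={1}
  n16('bbc'): parent n15 fail=14; on 'c' 14→0 → fail=1;  out {6}∪∅={6}
  n6('abbb'): parent n5 fail=15; on 'b' 15→14 → fail=15;  out ∅∪{5}={5}
  n11('cbab'): parent n10 fail=3; on 'b' 3 → fail=4;  out ∅∪∅=∅
  n7('abbbc'): parent n6 fail=15; on 'c' 15 → fail=16;  out {2}∪{6}={2,6}
  n12('cbabc'): parent n11 fail=4; on 'c' 4→14→0 → fail=1;  out ∅∪∅=∅
  n13('cbabcb'): parent n12 fail=1; on 'b' 1 → fail=9;  out {4}∪∅={4}

Run:
[0] read 'a'  n0⇒n3  emit P1@[0:0]
[1] read 'c'  n3⇒n8  emit P3@[0:1]
[2] read 'c'  n8⇒n2 (via fail)  emit P0@[1:2]
[3] read 'a'  n2⇒n3 (via fail)  emit P1@[3:3]
[4] read 'a'  n3⇒n3 (via fail)  emit P1@[4:4]
[5] read 'b'  n3⇒n4
[6] read 'c'  n4⇒n1 (via fail)
[7] read 'c'  n1⇒n2  emit P0@[6:7]
[8] read 'c'  n2⇒n2 (via fail)  emit P0@[7:8]
[9] read 'b'  n2⇒n9 (via fail)
[10] read 'a'  n9⇒n10  emit P1@[10:10]
[11] read 'a'  n10⇒n3 (via fail)  emit P1@[11:11]
[12] read 'b'  n3⇒n4
[13] read 'c'  n4⇒n1 (via fail)
[14] read 'a'  n1⇒n3 (via fail)  emit P1@[14:14]
[15] read 'c'  n3⇒n8  emit P3@[14:15]
[16] read 'b'  n8⇒n9 (via fail)
[17] read 'a'  n9⇒n10  emit P1@[17:17]
[18] read 'b'  n10⇒n11
[19] read 'c'  n11⇒n12
[20] read 'b'  n12⇒n13  emit P4@[15:20]
[21] read 'c'  n13⇒n1 (via fail)
[22] read 'a'  n1⇒n3 (via fail)  emit P1@[22:22]
[23] read 'b'  n3⇒n4
[24] read 'a'  n4⇒n3 (via fail)  emit P1@[24:24]
[25] read 'c'  n3⇒n8  emit P3@[24:25]
[26] read 'b'  n8⇒n9 (via fail)
[27] read 'a'  n9⇒n10  emit P1@[27:27]
[28] read 'b'  n10⇒n11
[29] read 'c'  n11⇒n12
[30] read 'b'  n12⇒n13  emit P4@[25:30]
[31] read 'a'  n13⇒n10 (via fail)  emit P1@[31:31]
[32] read 'c'  n10⇒n8 (via fail)  emit P3@[31:32]
[33] read 'b'  n8⇒n9 (via fail)
[34] read 'a'  n9⇒n10  emit P1@[34:34]
[35] read 'b'  n10⇒n11
[36] read 'b'  n11⇒n5 (via fail)  emit P5@[35:36]
[37] read 'b'  n5⇒n6  emit P5@[36:37]
[38] read 'c'  n6⇒n7  emit P2@[34:38],P6@[36:38]
[39] read 'b'  n7⇒n9 (via fail)
[40] read 'b'  n9⇒n15 (via fail)  emit P5@[39:40]
[41] read 'c'  n15⇒n16  emit P6@[39:41]
[42] read 'b'  n16⇒n9 (via fail)
[43] read 'b'  n9⇒n15 (via fail)  emit P5@[42:43]
[44] read 'c'  n15⇒n16  emit P6@[42:44]
[45] read 'a'  n16⇒n3 (via fail)  emit P1@[45:45]
[46] read 'c'  n3⇒n8  emit P3@[45:46]
[47] read 'a'  n8⇒n3 (via fail)  emit P1@[47:47]
[48] read 'b'  n3⇒n4
[49] read 'b'  n4⇒n5  emit P5@[48:49]
[50] read 'b'  n5⇒n6  emit P5@[49:50]
[51] read 'c'  n6⇒n7  emit P2@[47:51],P6@[49:51]
[52] read 'c'  n7⇒n2 (via fail)  emit P0@[51:52]
[53] read 'c'  n2⇒n2 (via fail)  emit P0@[52:53]
[54] read 'a'  n2⇒n3 (via fail)  emit P1@[54:54]

Matches: [[0,1],[1,3],[2,0],[3,1],[4,1],[7,0],[8,0],[10,1],[11,1],[14,1],[15,3],[17,1],[20,4],[22,1],[24,1],[25,3],[27,1],[30,4],[31,1],[32,3],[34,1],[36,5],[37,5],[38,2],[38,6],[40,5],[41,6],[43,5],[44,6],[45,1],[46,3],[47,1],[49,5],[50,5],[51,2],[51,6],[52,0],[53,0],[54,1]]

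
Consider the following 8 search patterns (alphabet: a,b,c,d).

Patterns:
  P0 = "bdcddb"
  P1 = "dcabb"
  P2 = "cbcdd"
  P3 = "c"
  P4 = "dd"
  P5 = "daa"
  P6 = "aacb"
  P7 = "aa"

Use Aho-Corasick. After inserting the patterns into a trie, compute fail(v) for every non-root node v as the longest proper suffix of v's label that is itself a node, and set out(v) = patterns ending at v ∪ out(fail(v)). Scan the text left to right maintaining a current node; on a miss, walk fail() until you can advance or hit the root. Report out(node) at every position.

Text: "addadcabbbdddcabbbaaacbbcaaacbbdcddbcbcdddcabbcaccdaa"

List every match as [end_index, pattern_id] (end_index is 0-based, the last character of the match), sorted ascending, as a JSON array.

Build automaton:
Trie (insert patterns):
  n0 'ε': a→20 b→1 c→12 d→7
  n1 'b': d→2
  n2 'bd': c→3
  n3 'bdc': d→4
  n4 'bdcd': d→5
  n5 'bdcdd': b→6
  n6 'bdcddb': ·  [P0 ends]
  n7 'd': a→18 c→8 d→17
  n8 'dc': a→9
  n9 'dca': b→10
  n10 'dcab': b→11
  n11 'dcabb': ·  [P1 ends]
  n12 'c': b→13  [P3 ends]
  n13 'cb': c→14
  n14 'cbc': d→15
  n15 'cbcd': d→16
  n16 'cbcdd': ·  [P2 ends]
  n17 'dd': ·  [P4 ends]
  n18 'da': a→19
  n19 'daa': ·  [P5 ends]
  n20 'a': a→21
  n21 'aa': c→22  [P7 ends]
  n22 'aac': b→23
  n23 'aacb': ·  [P6 ends]

BFS fail/out derivation:
  fail(1) 'b': from fail(0)=0 chase 'b': 0 ⇒ 0;  out=∅∪out(0)=∅
  fail(7) 'd': from fail(0)=0 chase 'd': 0 ⇒ 0;  out=∅∪out(0)=∅
  fail(12) 'c': from fail(0)=0 chase 'c': 0 ⇒ 0;  out={3}∪out(0)={3}
  fail(20) 'a': from fail(0)=0 chase 'a': 0 ⇒ 0;  out=∅∪out(0)=∅
  fail(2) 'bd': from fail(1)=0 chase 'd': 0 ⇒ 7;  out=∅∪out(7)=∅
  fail(8) 'dc': from fail(7)=0 chase 'c': 0 ⇒ 12;  out=∅∪out(12)={3}
  fail(13) 'cb': from fail(12)=0 chase 'b': 0 ⇒ 1;  out=∅∪out(1)=∅
  fail(17) 'dd': from fail(7)=0 chase 'd': 0 ⇒ 7;  out={4}∪out(7)={4}
  fail(18) 'da': from fail(7)=0 chase 'a': 0 ⇒ 20;  out=∅∪out(20)=∅
  fail(21) 'aa': from fail(20)=0 chase 'a': 0 ⇒ 20;  out={7}∪out(20)={7}
  fail(3) 'bdc': from fail(2)=7 chase 'c': 7 ⇒ 8;  out=∅∪out(8)={3}
  fail(9) 'dca': from fail(8)=12 chase 'a': 12→0 ⇒ 20;  out=∅∪out(20)=∅
  fail(14) 'cbc': from fail(13)=1 chase 'c': 1→0 ⇒ 12;  out=∅∪out(12)={3}
  fail(19) 'daa': from fail(18)=20 chase 'a': 20 ⇒ 21;  out={5}∪out(21)={5,7}
  fail(22) 'aac': from fail(21)=20 chase 'c': 20→0 ⇒ 12;  out=∅∪out(12)={3}
  fail(4) 'bdcd': from fail(3)=8 chase 'd': 8→12→0 ⇒ 7;  out=∅∪out(7)=∅
  fail(10) 'dcab': from fail(9)=20 chase 'b': 20→0 ⇒ 1;  out=∅∪out(1)=∅
  fail(15) 'cbcd': from fail(14)=12 chase 'd': 12→0 ⇒ 7;  out=∅∪out(7)=∅
  fail(23) 'aacb': from fail(22)=12 chase 'b': 12 ⇒ 13;  out={6}∪out(13)={6}
  fail(5) 'bdcdd': from fail(4)=7 chase 'd': 7 ⇒ 17;  out=∅∪out(17)={4}
  fail(11) 'dcabb': from fail(10)=1 chase 'b': 1→0 ⇒ 1;  out={1}∪out(1)={1}
  fail(16) 'cbcdd': from fail(15)=7 chase 'd': 7 ⇒ 17;  out={2}∪out(17)={2,4}
  fail(6) 'bdcddb': from fail(5)=17 chase 'b': 17→7→0 ⇒ 1;  out={0}∪out(1)={0}

Scan:
[0] read 'a'  n0⇒n20
[1] read 'd'  n20⇒n7 (fail-walked)
[2] read 'd'  n7⇒n17  ** P4@[1:2]
[3] read 'a'  n17⇒n18 (fail-walked)
[4] read 'd'  n18⇒n7 (fail-walked)
[5] read 'c'  n7⇒n8  ** P3@[5:5]
[6] read 'a'  n8⇒n9
[7] read 'b'  n9⇒n10
[8] read 'b'  n10⇒n11  ** P1@[4:8]
[9] read 'b'  n11⇒n1 (fail-walked)
[10] read 'd'  n1⇒n2
[11] read 'd'  n2⇒n17 (fail-walked)  ** P4@[10:11]
[12] read 'd'  n17⇒n17 (fail-walked)  ** P4@[11:12]
[13] read 'c'  n17⇒n8 (fail-walked)  ** P3@[13:13]
[14] read 'a'  n8⇒n9
[15] read 'b'  n9⇒n10
[16] read 'b'  n10⇒n11  ** P1@[12:16]
[17] read 'b'  n11⇒n1 (fail-walked)
[18] read 'a'  n1⇒n20 (fail-walked)
[19] read 'a'  n20⇒n21  ** P7@[18:19]
[20] read 'a'  n21⇒n21 (fail-walked)  ** P7@[19:20]
[21] read 'c'  n21⇒n22  ** P3@[21:21]
[22] read 'b'  n22⇒n23  ** P6@[19:22]
[23] read 'b'  n23⇒n1 (fail-walked)
[24] read 'c'  n1⇒n12 (fail-walked)  ** P3@[24:24]
[25] read 'a'  n12⇒n20 (fail-walked)
[26] read 'a'  n20⇒n21  ** P7@[25:26]
[27] read 'a'  n21⇒n21 (fail-walked)  ** P7@[26:27]
[28] read 'c'  n21⇒n22  ** P3@[28:28]
[29] read 'b'  n22⇒n23  ** P6@[26:29]
[30] read 'b'  n23⇒n1 (fail-walked)
[31] read 'd'  n1⇒n2
[32] read 'c'  n2⇒n3  ** P3@[32:32]
[33] read 'd'  n3⇒n4
[34] read 'd'  n4⇒n5  ** P4@[33:34]
[35] read 'b'  n5⇒n6  ** P0@[30:35]
[36] read 'c'  n6⇒n12 (fail-walked)  ** P3@[36:36]
[37] read 'b'  n12⇒n13
[38] read 'c'  n13⇒n14  ** P3@[38:38]
[39] read 'd'  n14⇒n15
[40] read 'd'  n15⇒n16  ** P2@[36:40],P4@[39:40]
[41] read 'd'  n16⇒n17 (fail-walked)  ** P4@[40:41]
[42] read 'c'  n17⇒n8 (fail-walked)  ** P3@[42:42]
[43] read 'a'  n8⇒n9
[44] read 'b'  n9⇒n10
[45] read 'b'  n10⇒n11  ** P1@[41:45]
[46] read 'c'  n11⇒n12 (fail-walked)  ** P3@[46:46]
[47] read 'a'  n12⇒n20 (fail-walked)
[48] read 'c'  n20⇒n12 (fail-walked)  ** P3@[48:48]
[49] read 'c'  n12⇒n12 (fail-walked)  ** P3@[49:49]
[50] read 'd'  n12⇒n7 (fail-walked)
[51] read 'a'  n7⇒n18
[52] read 'a'  n18⇒n19  ** P5@[50:52],P7@[51:52]

Matches: [[2,4],[5,3],[8,1],[11,4],[12,4],[13,3],[16,1],[19,7],[20,7],[21,3],[22,6],[24,3],[26,7],[27,7],[28,3],[29,6],[32,3],[34,4],[35,0],[36,3],[38,3],[40,2],[40,4],[41,4],[42,3],[45,1],[46,3],[48,3],[49,3],[52,5],[52,7]]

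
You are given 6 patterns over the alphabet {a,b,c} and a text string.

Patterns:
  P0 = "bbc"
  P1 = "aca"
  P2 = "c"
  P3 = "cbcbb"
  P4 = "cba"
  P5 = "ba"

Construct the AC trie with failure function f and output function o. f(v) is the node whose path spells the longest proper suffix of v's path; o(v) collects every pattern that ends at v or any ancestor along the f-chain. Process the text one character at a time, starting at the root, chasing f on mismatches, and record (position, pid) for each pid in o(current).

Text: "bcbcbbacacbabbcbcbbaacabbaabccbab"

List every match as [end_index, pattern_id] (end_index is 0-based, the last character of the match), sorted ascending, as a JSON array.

Build automaton:
Trie nodes:
  0='ε' goto a→4 b→1 c→7
  1='b' goto a→13 b→2
  2='bb' goto c→3
  3='bbc' goto ·  [P0 ends]
  4='a' goto c→5
  5='ac' goto a→6
  6='aca' goto ·  [P1 ends]
  7='c' goto b→8  [P2 ends]
  8='cb' goto a→12 c→9
  9='cbc' goto b→10
  10='cbcb' goto b→11
  11='cbcbb' goto ·  [P3 ends]
  12='cba' goto ·  [P4 ends]
  13='ba' goto ·  [P5 ends]

Failure links (BFS by depth):
  n1('b'): parent n0 fail=0; on 'b' 0 → fail=0;  out ∅∪∅=∅
  n4('a'): parent n0 fail=0; on 'a' 0 → fail=0;  out ∅∪∅=∅
  n7('c'): parent n0 fail=0; on 'c' 0 → fail=0;  out {2}∪∅={2}
  n2('bb'): parent n1 fail=0; on 'b' 0 → fail=1;  out ∅∪∅=∅
  n5('ac'): parent n4 fail=0; on 'c' 0 → fail=7;  out ∅∪{2}={2}
  n8('cb'): parent n7 fail=0; on 'b' 0 → fail=1;  out ∅∪∅=∅
  n13('ba'): parent n1 fail=0; on 'a' 0 → fail=4;  out {5}∪∅={5}
  n3('bbc'): parent n2 fail=1; on 'c' 1→0 → fail=7;  out {0}∪{2}={0,2}
  n6('aca'): parent n5 fail=7; on 'a' 7→0 → fail=4;  out {1}∪∅={1}
  n9('cbc'): parent n8 fail=1; on 'c' 1→0 → fail=7;  out ∅∪{2}={2}
  n12('cba'): parent n8 fail=1; on 'a' 1 → fail=13;  out {4}∪{5}={4,5}
  n10('cbcb'): parent n9 fail=7; on 'b' 7 → fail=8;  out ∅∪∅=∅
  n11('cbcbb'): parent n10 fail=8; on 'b' 8→1 → fail=2;  out {3}∪∅={3}

Run:
pos 0 'b': at 1
pos 1 'c': at 7 (fail-walked)  → match P2@[1:1]
pos 2 'b': at 8
pos 3 'c': at 9  → match P2@[3:3]
pos 4 'b': at 10
pos 5 'b': at 11  → match P3@[1:5]
pos 6 'a': at 13 (fail-walked)  → match P5@[5:6]
pos 7 'c': at 5 (fail-walked)  → match P2@[7:7]
pos 8 'a': at 6  → match P1@[6:8]
pos 9 'c': at 5 (fail-walked)  → match P2@[9:9]
pos 10 'b': at 8 (fail-walked)
pos 11 'a': at 12  → match P4@[9:11],P5@[10:11]
pos 12 'b': at 1 (fail-walked)
pos 13 'b': at 2
pos 14 'c': at 3  → match P0@[12:14],P2@[14:14]
pos 15 'b': at 8 (fail-walked)
pos 16 'c': at 9  → match P2@[16:16]
pos 17 'b': at 10
pos 18 'b': at 11  → match P3@[14:18]
pos 19 'a': at 13 (fail-walked)  → match P5@[18:19]
pos 20 'a': at 4 (fail-walked)
pos 21 'c': at 5  → match P2@[21:21]
pos 22 'a': at 6  → match P1@[20:22]
pos 23 'b': at 1 (fail-walked)
pos 24 'b': at 2
pos 25 'a': at 13 (fail-walked)  → match P5@[24:25]
pos 26 'a': at 4 (fail-walked)
pos 27 'b': at 1 (fail-walked)
pos 28 'c': at 7 (fail-walked)  → match P2@[28:28]
pos 29 'c': at 7 (fail-walked)  → match P2@[29:29]
pos 30 'b': at 8
pos 31 'a': at 12  → match P4@[29:31],P5@[30:31]
pos 32 'b': at 1 (fail-walked)

Result: [[1,2],[3,2],[5,3],[6,5],[7,2],[8,1],[9,2],[11,4],[11,5],[14,0],[14,2],[16,2],[18,3],[19,5],[21,2],[22,1],[25,5],[28,2],[29,2],[31,4],[31,5]]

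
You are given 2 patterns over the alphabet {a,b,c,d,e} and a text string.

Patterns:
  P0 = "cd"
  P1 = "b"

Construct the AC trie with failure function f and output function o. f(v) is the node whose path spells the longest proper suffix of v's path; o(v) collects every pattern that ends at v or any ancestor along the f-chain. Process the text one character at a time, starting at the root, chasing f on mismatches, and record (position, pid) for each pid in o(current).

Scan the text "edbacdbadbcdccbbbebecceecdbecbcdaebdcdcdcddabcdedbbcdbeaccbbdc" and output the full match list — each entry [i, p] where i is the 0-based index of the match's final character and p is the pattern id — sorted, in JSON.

Construct AC machine:
Trie (insert patterns):
  n0 'ε': b→3 c→1
  n1 'c': d→2
  n2 'cd': ·  ←P0
  n3 'b': ·  ←P1

BFS fail/out derivation:
  n1('c'): parent n0 fail=0; on 'c' 0 → fail=0;  out ∅∪∅=∅
  n3('b'): parent n0 fail=0; on 'b' 0 → fail=0;  out {1}∪∅={1}
  n2('cd'): parent n1 fail=0; on 'd' 0 → fail=0;  out {0}∪∅={0}

Text stream:
i=0 'e': node 0→0
i=1 'd': node 0→0
i=2 'b': node 0→3  emit P1@[2:2]
i=3 'a': node 3→0 (fail-walked)
i=4 'c': node 0→1
i=5 'd': node 1→2  emit P0@[4:5]
i=6 'b': node 2→3 (fail-walked)  emit P1@[6:6]
i=7 'a': node 3→0 (fail-walked)
i=8 'd': node 0→0
i=9 'b': node 0→3  emit P1@[9:9]
i=10 'c': node 3→1 (fail-walked)
i=11 'd': node 1→2  emit P0@[10:11]
i=12 'c': node 2→1 (fail-walked)
i=13 'c': node 1→1 (fail-walked)
i=14 'b': node 1→3 (fail-walked)  emit P1@[14:14]
i=15 'b': node 3→3 (fail-walked)  emit P1@[15:15]
i=16 'b': node 3→3 (fail-walked)  emit P1@[16:16]
i=17 'e': node 3→0 (fail-walked)
i=18 'b': node 0→3  emit P1@[18:18]
i=19 'e': node 3→0 (fail-walked)
i=20 'c': node 0→1
i=21 'c': node 1→1 (fail-walked)
i=22 'e': node 1→0 (fail-walked)
i=23 'e': node 0→0
i=24 'c': node 0→1
i=25 'd': node 1→2  emit P0@[24:25]
i=26 'b': node 2→3 (fail-walked)  emit P1@[26:26]
i=27 'e': node 3→0 (fail-walked)
i=28 'c': node 0→1
i=29 'b': node 1→3 (fail-walked)  emit P1@[29:29]
i=30 'c': node 3→1 (fail-walked)
i=31 'd': node 1→2  emit P0@[30:31]
i=32 'a': node 2→0 (fail-walked)
i=33 'e': node 0→0
i=34 'b': node 0→3  emit P1@[34:34]
i=35 'd': node 3→0 (fail-walked)
i=36 'c': node 0→1
i=37 'd': node 1→2  emit P0@[36:37]
i=38 'c': node 2→1 (fail-walked)
i=39 'd': node 1→2  emit P0@[38:39]
i=40 'c': node 2→1 (fail-walked)
i=41 'd': node 1→2  emit P0@[40:41]
i=42 'd': node 2→0 (fail-walked)
i=43 'a': node 0→0
i=44 'b': node 0→3  emit P1@[44:44]
i=45 'c': node 3→1 (fail-walked)
i=46 'd': node 1→2  emit P0@[45:46]
i=47 'e': node 2→0 (fail-walked)
i=48 'd': node 0→0
i=49 'b': node 0→3  emit P1@[49:49]
i=50 'b': node 3→3 (fail-walked)  emit P1@[50:50]
i=51 'c': node 3→1 (fail-walked)
i=52 'd': node 1→2  emit P0@[51:52]
i=53 'b': node 2→3 (fail-walked)  emit P1@[53:53]
i=54 'e': node 3→0 (fail-walked)
i=55 'a': node 0→0
i=56 'c': node 0→1
i=57 'c': node 1→1 (fail-walked)
i=58 'b': node 1→3 (fail-walked)  emit P1@[58:58]
i=59 'b': node 3→3 (fail-walked)  emit P1@[59:59]
i=60 'd': node 3→0 (fail-walked)
i=61 'c': node 0→1

All matches (sorted): [[2,1],[5,0],[6,1],[9,1],[11,0],[14,1],[15,1],[16,1],[18,1],[25,0],[26,1],[29,1],[31,0],[34,1],[37,0],[39,0],[41,0],[44,1],[46,0],[49,1],[50,1],[52,0],[53,1],[58,1],[59,1]]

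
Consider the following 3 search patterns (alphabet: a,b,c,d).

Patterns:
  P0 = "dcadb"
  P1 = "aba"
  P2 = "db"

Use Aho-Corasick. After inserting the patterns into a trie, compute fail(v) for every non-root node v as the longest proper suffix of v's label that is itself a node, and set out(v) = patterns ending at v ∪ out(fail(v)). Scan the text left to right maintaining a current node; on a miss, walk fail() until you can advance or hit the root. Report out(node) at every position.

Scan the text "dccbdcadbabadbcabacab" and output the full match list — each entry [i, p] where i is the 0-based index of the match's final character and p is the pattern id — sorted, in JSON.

Build:
Trie nodes:
  0='ε' goto a→6 d→1
  1='d' goto b→9 c→2
  2='dc' goto a→3
  3='dca' goto d→4
  4='dcad' goto b→5
  5='dcadb' goto ·  [P0 ends]
  6='a' goto b→7
  7='ab' goto a→8
  8='aba' goto ·  [P1 ends]
  9='db' goto ·  [P2 ends]

Failure links (BFS by depth):
  fail(1) 'd': from fail(0)=0 chase 'd': 0 ⇒ 0;  out=∅∪out(0)=∅
  fail(6) 'a': from fail(0)=0 chase 'a': 0 ⇒ 0;  out=∅∪out(0)=∅
  fail(2) 'dc': from fail(1)=0 chase 'c': 0 ⇒ 0;  out=∅∪out(0)=∅
  fail(7) 'ab': from fail(6)=0 chase 'b': 0 ⇒ 0;  out=∅∪out(0)=∅
  fail(9) 'db': from fail(1)=0 chase 'b': 0 ⇒ 0;  out={2}∪out(0)={2}
  fail(3) 'dca': from fail(2)=0 chase 'a': 0 ⇒ 6;  out=∅∪out(6)=∅
  fail(8) 'aba': from fail(7)=0 chase 'a': 0 ⇒ 6;  out={1}∪out(6)={1}
  fail(4) 'dcad': from fail(3)=6 chase 'd': 6→0 ⇒ 1;  out=∅∪out(1)=∅
  fail(5) 'dcadb': from fail(4)=1 chase 'b': 1 ⇒ 9;  out={0}∪out(9)={0,2}

Scan:
[0] read 'd'  n0⇒n1
[1] read 'c'  n1⇒n2
[2] read 'c'  n2⇒n0 (via fail)
[3] read 'b'  n0⇒n0
[4] read 'd'  n0⇒n1
[5] read 'c'  n1⇒n2
[6] read 'a'  n2⇒n3
[7] read 'd'  n3⇒n4
[8] read 'b'  n4⇒n5  → match P0@[4:8],P2@[7:8]
[9] read 'a'  n5⇒n6 (via fail)
[10] read 'b'  n6⇒n7
[11] read 'a'  n7⇒n8  → match P1@[9:11]
[12] read 'd'  n8⇒n1 (via fail)
[13] read 'b'  n1⇒n9  → match P2@[12:13]
[14] read 'c'  n9⇒n0 (via fail)
[15] read 'a'  n0⇒n6
[16] read 'b'  n6⇒n7
[17] read 'a'  n7⇒n8  → match P1@[15:17]
[18] read 'c'  n8⇒n0 (via fail)
[19] read 'a'  n0⇒n6
[20] read 'b'  n6⇒n7

All matches (sorted): [[8,0],[8,2],[11,1],[13,2],[17,1]]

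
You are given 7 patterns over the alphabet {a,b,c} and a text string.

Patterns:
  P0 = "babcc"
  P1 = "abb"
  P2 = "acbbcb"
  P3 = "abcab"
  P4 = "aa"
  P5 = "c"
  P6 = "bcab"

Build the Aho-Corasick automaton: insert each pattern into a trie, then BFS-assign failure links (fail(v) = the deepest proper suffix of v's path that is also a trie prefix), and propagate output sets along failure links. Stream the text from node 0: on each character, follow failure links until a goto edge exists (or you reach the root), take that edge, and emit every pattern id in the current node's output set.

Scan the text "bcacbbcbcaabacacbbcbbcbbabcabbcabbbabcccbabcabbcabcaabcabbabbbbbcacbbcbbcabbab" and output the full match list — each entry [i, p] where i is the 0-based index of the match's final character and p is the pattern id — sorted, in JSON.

Build:
Trie nodes:
  n0 'ε': a→6 b→1 c→18
  n1 'b': a→2 c→19
  n2 'ba': b→3
  n3 'bab': c→4
  n4 'babc': c→5
  n5 'babcc': ·  ←P0
  n6 'a': a→17 b→7 c→9
  n7 'ab': b→8 c→14
  n8 'abb': ·  ←P1
  n9 'ac': b→10
  n10 'acb': b→11
  n11 'acbb': c→12
  n12 'acbbc': b→13
  n13 'acbbcb': ·  ←P2
  n14 'abc': a→15
  n15 'abca': b→16
  n16 'abcab': ·  ←P3
  n17 'aa': ·  ←P4
  n18 'c': ·  ←P5
  n19 'bc': a→20
  n20 'bca': b→21
  n21 'bcab': ·  ←P6

Failure links (BFS by depth):
  fail(1) 'b': from fail(0)=0 chase 'b': 0 ⇒ 0;  out=∅∪out(0)=∅
  fail(6) 'a': from fail(0)=0 chase 'a': 0 ⇒ 0;  out=∅∪out(0)=∅
  fail(18) 'c': from fail(0)=0 chase 'c': 0 ⇒ 0;  out={5}∪out(0)={5}
  fail(2) 'ba': from fail(1)=0 chase 'a': 0 ⇒ 6;  out=∅∪out(6)=∅
  fail(7) 'ab': from fail(6)=0 chase 'b': 0 ⇒ 1;  out=∅∪out(1)=∅
  fail(9) 'ac': from fail(6)=0 chase 'c': 0 ⇒ 18;  out=∅∪out(18)={5}
  fail(17) 'aa': from fail(6)=0 chase 'a': 0 ⇒ 6;  out={4}∪out(6)={4}
  fail(19) 'bc': from fail(1)=0 chase 'c': 0 ⇒ 18;  out=∅∪out(18)={5}
  fail(3) 'bab': from fail(2)=6 chase 'b': 6 ⇒ 7;  out=∅∪out(7)=∅
  fail(8) 'abb': from fail(7)=1 chase 'b': 1→0 ⇒ 1;  out={1}∪out(1)={1}
  fail(10) 'acb': from fail(9)=18 chase 'b': 18→0 ⇒ 1;  out=∅∪out(1)=∅
  fail(14) 'abc': from fail(7)=1 chase 'c': 1 ⇒ 19;  out=∅∪out(19)={5}
  fail(20) 'bca': from fail(19)=18 chase 'a': 18→0 ⇒ 6;  out=∅∪out(6)=∅
  fail(4) 'babc': from fail(3)=7 chase 'c': 7 ⇒ 14;  out=∅∪out(14)={5}
  fail(11) 'acbb': from fail(10)=1 chase 'b': 1→0 ⇒ 1;  out=∅∪out(1)=∅
  fail(15) 'abca': from fail(14)=19 chase 'a': 19 ⇒ 20;  out=∅∪out(20)=∅
  fail(21) 'bcab': from fail(20)=6 chase 'b': 6 ⇒ 7;  out={6}∪out(7)={6}
  fail(5) 'babcc': from fail(4)=14 chase 'c': 14→19→18→0 ⇒ 18;  out={0}∪out(18)={0,5}
  fail(12) 'acbbc': from fail(11)=1 chase 'c': 1 ⇒ 19;  out=∅∪out(19)={5}
  fail(16) 'abcab': from fail(15)=20 chase 'b': 20 ⇒ 21;  out={3}∪out(21)={3,6}
  fail(13) 'acbbcb': from fail(12)=19 chase 'b': 19→18→0 ⇒ 1;  out={2}∪out(1)={2}

Text stream:
pos 0 'b': at 1
pos 1 'c': at 19  → match P5@[1:1]
pos 2 'a': at 20
pos 3 'c': at 9 (fail-walked)  → match P5@[3:3]
pos 4 'b': at 10
pos 5 'b': at 11
pos 6 'c': at 12  → match P5@[6:6]
pos 7 'b': at 13  → match P2@[2:7]
pos 8 'c': at 19 (fail-walked)  → match P5@[8:8]
pos 9 'a': at 20
pos 10 'a': at 17 (fail-walked)  → match P4@[9:10]
pos 11 'b': at 7 (fail-walked)
pos 12 'a': at 2 (fail-walked)
pos 13 'c': at 9 (fail-walked)  → match P5@[13:13]
pos 14 'a': at 6 (fail-walked)
pos 15 'c': at 9  → match P5@[15:15]
pos 16 'b': at 10
pos 17 'b': at 11
pos 18 'c': at 12  → match P5@[18:18]
pos 19 'b': at 13  → match P2@[14:19]
pos 20 'b': at 1 (fail-walked)
pos 21 'c': at 19  → match P5@[21:21]
pos 22 'b': at 1 (fail-walked)
pos 23 'b': at 1 (fail-walked)
pos 24 'a': at 2
pos 25 'b': at 3
pos 26 'c': at 4  → match P5@[26:26]
pos 27 'a': at 15 (fail-walked)
pos 28 'b': at 16  → match P3@[24:28],P6@[25:28]
pos 29 'b': at 8 (fail-walked)  → match P1@[27:29]
pos 30 'c': at 19 (fail-walked)  → match P5@[30:30]
pos 31 'a': at 20
pos 32 'b': at 21  → match P6@[29:32]
pos 33 'b': at 8 (fail-walked)  → match P1@[31:33]
pos 34 'b': at 1 (fail-walked)
pos 35 'a': at 2
pos 36 'b': at 3
pos 37 'c': at 4  → match P5@[37:37]
pos 38 'c': at 5  → match P0@[34:38],P5@[38:38]
pos 39 'c': at 18 (fail-walked)  → match P5@[39:39]
pos 40 'b': at 1 (fail-walked)
pos 41 'a': at 2
pos 42 'b': at 3
pos 43 'c': at 4  → match P5@[43:43]
pos 44 'a': at 15 (fail-walked)
pos 45 'b': at 16  → match P3@[41:45],P6@[42:45]
pos 46 'b': at 8 (fail-walked)  → match P1@[44:46]
pos 47 'c': at 19 (fail-walked)  → match P5@[47:47]
pos 48 'a': at 20
pos 49 'b': at 21  → match P6@[46:49]
pos 50 'c': at 14 (fail-walked)  → match P5@[50:50]
pos 51 'a': at 15
pos 52 'a': at 17 (fail-walked)  → match P4@[51:52]
pos 53 'b': at 7 (fail-walked)
pos 54 'c': at 14  → match P5@[54:54]
pos 55 'a': at 15
pos 56 'b': at 16  → match P3@[52:56],P6@[53:56]
pos 57 'b': at 8 (fail-walked)  → match P1@[55:57]
pos 58 'a': at 2 (fail-walked)
pos 59 'b': at 3
pos 60 'b': at 8 (fail-walked)  → match P1@[58:60]
pos 61 'b': at 1 (fail-walked)
pos 62 'b': at 1 (fail-walked)
pos 63 'b': at 1 (fail-walked)
pos 64 'c': at 19  → match P5@[64:64]
pos 65 'a': at 20
pos 66 'c': at 9 (fail-walked)  → match P5@[66:66]
pos 67 'b': at 10
pos 68 'b': at 11
pos 69 'c': at 12  → match P5@[69:69]
pos 70 'b': at 13  → match P2@[65:70]
pos 71 'b': at 1 (fail-walked)
pos 72 'c': at 19  → match P5@[72:72]
pos 73 'a': at 20
pos 74 'b': at 21  → match P6@[71:74]
pos 75 'b': at 8 (fail-walked)  → match P1@[73:75]
pos 76 'a': at 2 (fail-walked)
pos 77 'b': at 3

Matches: [[1,5],[3,5],[6,5],[7,2],[8,5],[10,4],[13,5],[15,5],[18,5],[19,2],[21,5],[26,5],[28,3],[28,6],[29,1],[30,5],[32,6],[33,1],[37,5],[38,0],[38,5],[39,5],[43,5],[45,3],[45,6],[46,1],[47,5],[49,6],[50,5],[52,4],[54,5],[56,3],[56,6],[57,1],[60,1],[64,5],[66,5],[69,5],[70,2],[72,5],[74,6],[75,1]]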